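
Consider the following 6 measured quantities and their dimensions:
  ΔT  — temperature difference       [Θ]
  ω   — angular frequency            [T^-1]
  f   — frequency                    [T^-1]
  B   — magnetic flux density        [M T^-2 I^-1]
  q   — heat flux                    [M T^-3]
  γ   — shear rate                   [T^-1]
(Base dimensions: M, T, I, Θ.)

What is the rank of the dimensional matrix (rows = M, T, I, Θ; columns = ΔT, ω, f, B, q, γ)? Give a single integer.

4

Exponent matrix [M,T,I,Θ] × [ΔT,ω,f,B,q,γ]:
  M: [ 0  0  0  1  1  0]
  T: [ 0 -1 -1 -2 -3 -1]
  I: [ 0  0  0 -1  0  0]
  Θ: [ 1  0  0  0  0  0]
Row reduction gives pivot columns ΔT,ω,B,q; rank = 4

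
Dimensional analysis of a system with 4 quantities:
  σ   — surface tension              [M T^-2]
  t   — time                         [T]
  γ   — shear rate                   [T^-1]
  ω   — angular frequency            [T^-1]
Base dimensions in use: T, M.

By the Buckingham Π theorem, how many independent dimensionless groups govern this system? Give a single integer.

2

Dimensional matrix (T×M by σ×t×γ×ω):
  T: [-2  1 -1 -1]
  M: [ 1  0  0  0]
RREF → pivots at {σ,t} ⇒ r = 2
4 vars − rank 2 = 2 Π groups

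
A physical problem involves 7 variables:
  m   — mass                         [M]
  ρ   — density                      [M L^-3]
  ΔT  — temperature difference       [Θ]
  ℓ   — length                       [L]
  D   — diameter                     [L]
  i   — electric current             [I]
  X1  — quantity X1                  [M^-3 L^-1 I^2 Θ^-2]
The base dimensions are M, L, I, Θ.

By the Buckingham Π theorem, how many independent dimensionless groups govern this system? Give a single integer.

Write exponents as rows M,L,I,Θ / cols m,ρ,ΔT,ℓ,D,i,X1:
  M: [ 1  1  0  0  0  0 -3]
  L: [ 0 -3  0  1  1  0 -1]
  I: [ 0  0  0  0  0  1  2]
  Θ: [ 0  0  1  0  0  0 -2]
Echelon form has 4 nonzero rows (pivots: m,ρ,ΔT,i)
Π count = n − r = 7 − 4 = 3

3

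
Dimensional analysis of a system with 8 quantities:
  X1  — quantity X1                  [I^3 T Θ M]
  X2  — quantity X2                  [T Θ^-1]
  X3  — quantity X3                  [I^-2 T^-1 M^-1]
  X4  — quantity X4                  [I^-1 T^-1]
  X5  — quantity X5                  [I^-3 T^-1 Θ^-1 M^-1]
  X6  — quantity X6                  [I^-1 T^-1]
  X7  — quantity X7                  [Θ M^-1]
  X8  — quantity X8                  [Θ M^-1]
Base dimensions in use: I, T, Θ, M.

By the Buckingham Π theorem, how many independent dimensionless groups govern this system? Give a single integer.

Exponent matrix [I,T,Θ,M] × [X1,X2,X3,X4,X5,X6,X7,X8]:
  I: [ 3  0 -2 -1 -3 -1  0  0]
  T: [ 1  1 -1 -1 -1 -1  0  0]
  Θ: [ 1 -1  0  0 -1  0  1  1]
  M: [ 1  0 -1  0 -1  0 -1 -1]
RREF → pivots at {X1,X2,X3} ⇒ r = 3
n=8, r=3 ⇒ 5 dimensionless groups

5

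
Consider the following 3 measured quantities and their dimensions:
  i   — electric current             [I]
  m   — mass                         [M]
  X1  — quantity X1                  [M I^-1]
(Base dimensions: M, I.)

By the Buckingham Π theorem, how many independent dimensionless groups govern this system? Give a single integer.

1

Write exponents as rows M,I / cols i,m,X1:
  M: [ 0  1  1]
  I: [ 1  0 -1]
Echelon form has 2 nonzero rows (pivots: i,m)
Π count = n − r = 3 − 2 = 1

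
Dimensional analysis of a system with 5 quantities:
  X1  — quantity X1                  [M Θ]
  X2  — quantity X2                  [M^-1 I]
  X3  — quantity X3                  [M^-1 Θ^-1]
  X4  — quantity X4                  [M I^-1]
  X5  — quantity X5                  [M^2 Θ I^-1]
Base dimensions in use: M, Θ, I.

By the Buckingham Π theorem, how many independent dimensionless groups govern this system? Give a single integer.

3

Dimensional matrix (M×Θ×I by X1×X2×X3×X4×X5):
  M: [ 1 -1 -1  1  2]
  Θ: [ 1  0 -1  0  1]
  I: [ 0  1  0 -1 -1]
Echelon form has 2 nonzero rows (pivots: X1,X2)
5 vars − rank 2 = 3 Π groups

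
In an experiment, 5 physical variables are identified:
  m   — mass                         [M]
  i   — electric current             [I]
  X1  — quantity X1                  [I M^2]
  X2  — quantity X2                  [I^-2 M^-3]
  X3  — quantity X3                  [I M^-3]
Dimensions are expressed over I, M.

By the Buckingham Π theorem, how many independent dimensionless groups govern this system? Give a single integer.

Exponent matrix [I,M] × [m,i,X1,X2,X3]:
  I: [ 0  1  1 -2  1]
  M: [ 1  0  2 -3 -3]
RREF → pivots at {m,i} ⇒ r = 2
n=5, r=2 ⇒ 3 dimensionless groups

3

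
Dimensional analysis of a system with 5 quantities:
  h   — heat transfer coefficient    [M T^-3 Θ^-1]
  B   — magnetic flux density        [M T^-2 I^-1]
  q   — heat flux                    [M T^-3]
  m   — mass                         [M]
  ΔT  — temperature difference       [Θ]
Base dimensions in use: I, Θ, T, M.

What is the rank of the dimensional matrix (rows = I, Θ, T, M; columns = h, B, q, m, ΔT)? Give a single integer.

4

Write exponents as rows I,Θ,T,M / cols h,B,q,m,ΔT:
  I: [ 0 -1  0  0  0]
  Θ: [-1  0  0  0  1]
  T: [-3 -2 -3  0  0]
  M: [ 1  1  1  1  0]
Echelon form has 4 nonzero rows (pivots: h,B,q,m)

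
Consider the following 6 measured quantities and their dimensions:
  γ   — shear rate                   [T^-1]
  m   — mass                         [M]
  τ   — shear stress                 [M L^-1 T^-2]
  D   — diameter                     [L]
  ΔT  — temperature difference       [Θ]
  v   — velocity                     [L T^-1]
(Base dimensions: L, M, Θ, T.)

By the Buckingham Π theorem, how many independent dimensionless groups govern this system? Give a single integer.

Dimensional matrix (L×M×Θ×T by γ×m×τ×D×ΔT×v):
  L: [ 0  0 -1  1  0  1]
  M: [ 0  1  1  0  0  0]
  Θ: [ 0  0  0  0  1  0]
  T: [-1  0 -2  0  0 -1]
Echelon form has 4 nonzero rows (pivots: γ,m,τ,ΔT)
6 vars − rank 4 = 2 Π groups

2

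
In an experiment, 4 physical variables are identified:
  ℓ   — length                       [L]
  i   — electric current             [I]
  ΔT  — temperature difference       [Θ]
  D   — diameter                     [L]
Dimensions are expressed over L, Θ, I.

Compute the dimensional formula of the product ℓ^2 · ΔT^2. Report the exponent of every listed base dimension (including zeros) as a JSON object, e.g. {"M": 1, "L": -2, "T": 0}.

Write exponents as rows L,Θ,I / cols ℓ,i,ΔT,D:
  L: [ 1  0  0  1]
  Θ: [ 0  0  1  0]
  I: [ 0  1  0  0]
  [L]: (2)·1+(2)·0 = 2
  [Θ]: (2)·0+(2)·1 = 2
  [I]: (2)·0+(2)·0 = 0
⇒ L^2 Θ^2

{"L": 2, "Θ": 2, "I": 0}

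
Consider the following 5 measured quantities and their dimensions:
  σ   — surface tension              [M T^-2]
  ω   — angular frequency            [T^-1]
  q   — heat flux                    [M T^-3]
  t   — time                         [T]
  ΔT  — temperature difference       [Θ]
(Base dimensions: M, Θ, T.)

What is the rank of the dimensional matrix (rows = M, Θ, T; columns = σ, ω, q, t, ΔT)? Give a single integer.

3

Dimensional matrix (M×Θ×T by σ×ω×q×t×ΔT):
  M: [ 1  0  1  0  0]
  Θ: [ 0  0  0  0  1]
  T: [-2 -1 -3  1  0]
Row reduction gives pivot columns σ,ω,ΔT; rank = 3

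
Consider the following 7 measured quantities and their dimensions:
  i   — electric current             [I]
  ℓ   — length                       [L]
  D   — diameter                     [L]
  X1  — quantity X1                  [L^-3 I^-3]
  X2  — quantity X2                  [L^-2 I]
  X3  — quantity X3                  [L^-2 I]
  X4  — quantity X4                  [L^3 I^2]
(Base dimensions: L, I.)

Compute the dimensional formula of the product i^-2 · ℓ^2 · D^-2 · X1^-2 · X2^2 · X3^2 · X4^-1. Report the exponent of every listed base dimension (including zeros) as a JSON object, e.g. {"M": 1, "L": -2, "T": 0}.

Write exponents as rows L,I / cols i,ℓ,D,X1,X2,X3,X4:
  L: [ 0  1  1 -3 -2 -2  3]
  I: [ 1  0  0 -3  1  1  2]
  [L]: (-2)·0+(2)·1+(-2)·1+(-2)·-3+(2)·-2+(2)·-2+(-1)·3 = -5
  [I]: (-2)·1+(2)·0+(-2)·0+(-2)·-3+(2)·1+(2)·1+(-1)·2 = 6
⇒ L^-5 I^6

{"L": -5, "I": 6}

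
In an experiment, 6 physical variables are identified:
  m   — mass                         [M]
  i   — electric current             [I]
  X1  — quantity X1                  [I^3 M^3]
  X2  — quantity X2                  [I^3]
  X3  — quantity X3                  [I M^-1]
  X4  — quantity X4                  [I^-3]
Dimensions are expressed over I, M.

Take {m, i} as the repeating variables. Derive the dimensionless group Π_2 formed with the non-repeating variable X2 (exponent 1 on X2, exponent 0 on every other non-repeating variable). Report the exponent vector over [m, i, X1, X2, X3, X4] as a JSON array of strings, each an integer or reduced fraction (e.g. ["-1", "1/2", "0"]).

Dimensional matrix (I×M by m×i×X1×X2×X3×X4):
  I: [ 0  1  3  3  1 -3]
  M: [ 1  0  3  0 -1  0]
Echelon form has 2 nonzero rows (pivots: m,i)
Pivot set = {m,i}, free = {X1,X2,X3,X4}
RREF:
  r0: [   1    0    3    0   -1    0]
  r1: [   0    1    3    3    1   -3]
Fix exponent of X2 at 1, X1 at 0, X3 at 0, X4 at 0; solve each RREF row for its pivot's exponent:
  r0: exp(m) + (0)·1 = 0 ⇒ exp(m) = 0
  r1: exp(i) + (3)·1 = 0 ⇒ exp(i) = -3
Π_2 = i^-3 · X2

["0", "-3", "0", "1", "0", "0"]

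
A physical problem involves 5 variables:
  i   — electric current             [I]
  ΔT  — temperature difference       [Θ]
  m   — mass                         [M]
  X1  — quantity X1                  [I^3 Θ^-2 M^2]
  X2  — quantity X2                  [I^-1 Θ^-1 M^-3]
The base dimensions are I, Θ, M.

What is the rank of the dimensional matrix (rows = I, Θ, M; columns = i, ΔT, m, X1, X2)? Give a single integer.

Dimensional matrix (I×Θ×M by i×ΔT×m×X1×X2):
  I: [ 1  0  0  3 -1]
  Θ: [ 0  1  0 -2 -1]
  M: [ 0  0  1  2 -3]
Row reduction gives pivot columns i,ΔT,m; rank = 3

3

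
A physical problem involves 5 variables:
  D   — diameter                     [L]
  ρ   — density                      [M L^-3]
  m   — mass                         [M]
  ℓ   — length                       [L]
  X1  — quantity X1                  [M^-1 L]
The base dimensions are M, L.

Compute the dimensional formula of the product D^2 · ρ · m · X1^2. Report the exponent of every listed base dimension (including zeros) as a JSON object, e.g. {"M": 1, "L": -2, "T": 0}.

Dimensional matrix (M×L by D×ρ×m×ℓ×X1):
  M: [ 0  1  1  0 -1]
  L: [ 1 -3  0  1  1]
  [M]: (2)·0+(1)·1+(1)·1+(2)·-1 = 0
  [L]: (2)·1+(1)·-3+(1)·0+(2)·1 = 1
⇒ L

{"M": 0, "L": 1}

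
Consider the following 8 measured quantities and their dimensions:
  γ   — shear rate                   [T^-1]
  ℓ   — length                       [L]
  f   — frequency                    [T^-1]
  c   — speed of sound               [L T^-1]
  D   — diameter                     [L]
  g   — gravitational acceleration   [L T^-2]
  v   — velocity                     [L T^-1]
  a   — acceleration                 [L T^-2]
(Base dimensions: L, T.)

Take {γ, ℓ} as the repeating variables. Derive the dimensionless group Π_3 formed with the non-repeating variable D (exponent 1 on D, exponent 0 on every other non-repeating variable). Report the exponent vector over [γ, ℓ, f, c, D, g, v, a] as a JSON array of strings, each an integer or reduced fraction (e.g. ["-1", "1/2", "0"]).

Write exponents as rows L,T / cols γ,ℓ,f,c,D,g,v,a:
  L: [ 0  1  0  1  1  1  1  1]
  T: [-1  0 -1 -1  0 -2 -1 -2]
Row reduction gives pivot columns γ,ℓ; rank = 2
Pivot set = {γ,ℓ}, free = {f,c,D,g,v,a}
RREF:
  r0: [   1    0    1    1    0    2    1    2]
  r1: [   0    1    0    1    1    1    1    1]
Fix exponent of D at 1, f at 0, c at 0, g at 0, v at 0, a at 0; solve each RREF row for its pivot's exponent:
  r0: exp(γ) + (0)·1 = 0 ⇒ exp(γ) = 0
  r1: exp(ℓ) + (1)·1 = 0 ⇒ exp(ℓ) = -1
Π_3 = ℓ^-1 · D

["0", "-1", "0", "0", "1", "0", "0", "0"]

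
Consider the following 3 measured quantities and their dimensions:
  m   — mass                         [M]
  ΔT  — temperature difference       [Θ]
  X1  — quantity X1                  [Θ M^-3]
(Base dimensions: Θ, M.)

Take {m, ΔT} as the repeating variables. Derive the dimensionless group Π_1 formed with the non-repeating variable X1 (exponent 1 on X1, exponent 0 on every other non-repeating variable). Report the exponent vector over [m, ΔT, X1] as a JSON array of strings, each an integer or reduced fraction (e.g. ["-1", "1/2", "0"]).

Write exponents as rows Θ,M / cols m,ΔT,X1:
  Θ: [ 0  1  1]
  M: [ 1  0 -3]
Row reduction gives pivot columns m,ΔT; rank = 2
Repeat: m,ΔT; free: X1
RREF:
  r0: [   1    0   -3]
  r1: [   0    1    1]
Fix exponent of X1 at 1; solve each RREF row for its pivot's exponent:
  r0: exp(m) + (-3)·1 = 0 ⇒ exp(m) = 3
  r1: exp(ΔT) + (1)·1 = 0 ⇒ exp(ΔT) = -1
Π_1 = m^3 · ΔT^-1 · X1

["3", "-1", "1"]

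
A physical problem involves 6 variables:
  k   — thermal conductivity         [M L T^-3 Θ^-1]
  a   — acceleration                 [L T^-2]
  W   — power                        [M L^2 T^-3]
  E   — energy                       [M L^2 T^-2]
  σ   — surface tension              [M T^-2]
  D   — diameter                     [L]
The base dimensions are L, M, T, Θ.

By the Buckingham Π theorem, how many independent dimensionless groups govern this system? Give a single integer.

2

Write exponents as rows L,M,T,Θ / cols k,a,W,E,σ,D:
  L: [ 1  1  2  2  0  1]
  M: [ 1  0  1  1  1  0]
  T: [-3 -2 -3 -2 -2  0]
  Θ: [-1  0  0  0  0  0]
Echelon form has 4 nonzero rows (pivots: k,a,W,E)
6 vars − rank 4 = 2 Π groups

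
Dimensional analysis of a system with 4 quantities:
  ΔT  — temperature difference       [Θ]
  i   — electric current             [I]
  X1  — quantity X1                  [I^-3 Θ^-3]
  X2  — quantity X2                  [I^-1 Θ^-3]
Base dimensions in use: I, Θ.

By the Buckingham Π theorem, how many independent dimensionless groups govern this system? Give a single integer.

2

Dimensional matrix (I×Θ by ΔT×i×X1×X2):
  I: [ 0  1 -3 -1]
  Θ: [ 1  0 -3 -3]
Row reduction gives pivot columns ΔT,i; rank = 2
4 vars − rank 2 = 2 Π groups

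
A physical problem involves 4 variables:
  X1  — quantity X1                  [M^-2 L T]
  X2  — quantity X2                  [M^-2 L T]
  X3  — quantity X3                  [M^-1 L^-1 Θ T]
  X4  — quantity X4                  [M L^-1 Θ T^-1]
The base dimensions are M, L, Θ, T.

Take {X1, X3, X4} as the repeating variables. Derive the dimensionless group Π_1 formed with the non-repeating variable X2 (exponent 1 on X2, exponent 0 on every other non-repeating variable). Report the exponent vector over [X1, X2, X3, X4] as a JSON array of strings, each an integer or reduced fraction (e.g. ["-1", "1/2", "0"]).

["-1", "1", "0", "0"]

Write exponents as rows M,L,Θ,T / cols X1,X2,X3,X4:
  M: [-2 -2 -1  1]
  L: [ 1  1 -1 -1]
  Θ: [ 0  0  1  1]
  T: [ 1  1  1 -1]
Echelon form has 3 nonzero rows (pivots: X1,X3,X4)
Pivot set = {X1,X3,X4}, free = {X2}
RREF:
  r0: [   1    1    0    0]
  r1: [   0    0    1    0]
  r2: [   0    0    0    1]
  r3: [   0    0    0    0]
Fix exponent of X2 at 1; solve each RREF row for its pivot's exponent:
  r0: exp(X1) + (1)·1 = 0 ⇒ exp(X1) = -1
  r1: exp(X3) + (0)·1 = 0 ⇒ exp(X3) = 0
  r2: exp(X4) + (0)·1 = 0 ⇒ exp(X4) = 0
Π_1 = X1^-1 · X2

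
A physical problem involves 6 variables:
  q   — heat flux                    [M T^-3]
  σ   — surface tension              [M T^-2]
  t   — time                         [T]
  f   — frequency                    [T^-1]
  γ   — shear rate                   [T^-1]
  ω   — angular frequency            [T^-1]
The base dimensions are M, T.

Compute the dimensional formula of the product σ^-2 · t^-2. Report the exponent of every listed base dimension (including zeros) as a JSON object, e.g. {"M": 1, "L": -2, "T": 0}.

{"M": -2, "T": 2}

Write exponents as rows M,T / cols q,σ,t,f,γ,ω:
  M: [ 1  1  0  0  0  0]
  T: [-3 -2  1 -1 -1 -1]
  [M]: (-2)·1+(-2)·0 = -2
  [T]: (-2)·-2+(-2)·1 = 2
⇒ M^-2 T^2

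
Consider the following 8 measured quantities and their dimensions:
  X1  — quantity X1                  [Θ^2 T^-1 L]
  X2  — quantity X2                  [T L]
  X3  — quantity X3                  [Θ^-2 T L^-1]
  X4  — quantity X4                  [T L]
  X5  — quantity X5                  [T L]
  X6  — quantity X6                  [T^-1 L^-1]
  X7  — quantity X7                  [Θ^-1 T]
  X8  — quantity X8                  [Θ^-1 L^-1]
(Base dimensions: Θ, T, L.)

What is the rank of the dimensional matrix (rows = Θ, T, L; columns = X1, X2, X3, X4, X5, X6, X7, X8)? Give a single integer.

2

Dimensional matrix (Θ×T×L by X1×X2×X3×X4×X5×X6×X7×X8):
  Θ: [ 2  0 -2  0  0  0 -1 -1]
  T: [-1  1  1  1  1 -1  1  0]
  L: [ 1  1 -1  1  1 -1  0 -1]
Row reduction gives pivot columns X1,X2; rank = 2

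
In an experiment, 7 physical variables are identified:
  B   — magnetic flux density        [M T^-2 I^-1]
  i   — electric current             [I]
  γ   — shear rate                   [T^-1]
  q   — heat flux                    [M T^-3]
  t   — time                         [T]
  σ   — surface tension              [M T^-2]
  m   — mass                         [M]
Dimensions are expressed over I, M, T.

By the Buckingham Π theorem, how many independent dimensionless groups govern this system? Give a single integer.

Exponent matrix [I,M,T] × [B,i,γ,q,t,σ,m]:
  I: [-1  1  0  0  0  0  0]
  M: [ 1  0  0  1  0  1  1]
  T: [-2  0 -1 -3  1 -2  0]
Echelon form has 3 nonzero rows (pivots: B,i,γ)
Π count = n − r = 7 − 3 = 4

4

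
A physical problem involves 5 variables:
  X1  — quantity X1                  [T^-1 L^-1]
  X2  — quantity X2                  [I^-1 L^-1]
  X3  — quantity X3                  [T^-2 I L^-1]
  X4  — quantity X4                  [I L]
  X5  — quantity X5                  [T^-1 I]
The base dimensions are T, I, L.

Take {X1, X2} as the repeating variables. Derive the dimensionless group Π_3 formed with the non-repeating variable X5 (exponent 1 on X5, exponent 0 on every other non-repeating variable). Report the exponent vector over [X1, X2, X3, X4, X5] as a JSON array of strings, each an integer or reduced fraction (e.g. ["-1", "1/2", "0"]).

Write exponents as rows T,I,L / cols X1,X2,X3,X4,X5:
  T: [-1  0 -2  0 -1]
  I: [ 0 -1  1  1  1]
  L: [-1 -1 -1  1  0]
RREF → pivots at {X1,X2} ⇒ r = 2
Pivot set = {X1,X2}, free = {X3,X4,X5}
RREF:
  r0: [   1    0    2    0    1]
  r1: [   0    1   -1   -1   -1]
  r2: [   0    0    0    0    0]
Fix exponent of X5 at 1, X3 at 0, X4 at 0; solve each RREF row for its pivot's exponent:
  r0: exp(X1) + (1)·1 = 0 ⇒ exp(X1) = -1
  r1: exp(X2) + (-1)·1 = 0 ⇒ exp(X2) = 1
Π_3 = X1^-1 · X2 · X5

["-1", "1", "0", "0", "1"]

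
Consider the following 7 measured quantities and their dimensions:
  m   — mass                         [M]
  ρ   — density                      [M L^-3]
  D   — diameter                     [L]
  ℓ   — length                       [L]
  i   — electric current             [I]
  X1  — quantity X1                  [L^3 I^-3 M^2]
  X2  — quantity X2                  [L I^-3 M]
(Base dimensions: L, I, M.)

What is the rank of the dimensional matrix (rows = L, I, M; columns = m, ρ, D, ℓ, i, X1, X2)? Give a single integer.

3

Exponent matrix [L,I,M] × [m,ρ,D,ℓ,i,X1,X2]:
  L: [ 0 -3  1  1  0  3  1]
  I: [ 0  0  0  0  1 -3 -3]
  M: [ 1  1  0  0  0  2  1]
Echelon form has 3 nonzero rows (pivots: m,ρ,i)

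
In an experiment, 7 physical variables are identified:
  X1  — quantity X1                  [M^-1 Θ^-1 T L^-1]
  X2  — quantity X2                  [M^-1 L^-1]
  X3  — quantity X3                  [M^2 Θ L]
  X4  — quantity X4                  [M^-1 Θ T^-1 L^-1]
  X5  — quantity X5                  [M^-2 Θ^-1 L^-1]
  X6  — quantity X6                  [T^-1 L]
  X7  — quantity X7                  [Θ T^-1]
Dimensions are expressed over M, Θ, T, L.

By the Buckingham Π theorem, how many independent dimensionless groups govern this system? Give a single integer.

Write exponents as rows M,Θ,T,L / cols X1,X2,X3,X4,X5,X6,X7:
  M: [-1 -1  2 -1 -2  0  0]
  Θ: [-1  0  1  1 -1  0  1]
  T: [ 1  0  0 -1  0 -1 -1]
  L: [-1 -1  1 -1 -1  1  0]
Echelon form has 3 nonzero rows (pivots: X1,X2,X3)
n=7, r=3 ⇒ 4 dimensionless groups

4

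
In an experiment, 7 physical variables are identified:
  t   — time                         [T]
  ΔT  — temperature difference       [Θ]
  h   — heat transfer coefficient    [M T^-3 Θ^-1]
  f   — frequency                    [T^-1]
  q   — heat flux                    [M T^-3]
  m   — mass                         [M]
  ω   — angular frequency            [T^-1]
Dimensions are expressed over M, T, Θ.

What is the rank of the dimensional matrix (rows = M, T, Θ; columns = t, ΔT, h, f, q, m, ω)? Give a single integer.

Write exponents as rows M,T,Θ / cols t,ΔT,h,f,q,m,ω:
  M: [ 0  0  1  0  1  1  0]
  T: [ 1  0 -3 -1 -3  0 -1]
  Θ: [ 0  1 -1  0  0  0  0]
RREF → pivots at {t,ΔT,h} ⇒ r = 3

3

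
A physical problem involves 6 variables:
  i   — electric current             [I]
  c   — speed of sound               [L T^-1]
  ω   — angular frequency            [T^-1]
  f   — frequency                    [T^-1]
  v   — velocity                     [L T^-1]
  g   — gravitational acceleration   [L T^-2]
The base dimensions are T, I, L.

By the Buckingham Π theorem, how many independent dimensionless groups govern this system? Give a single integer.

Exponent matrix [T,I,L] × [i,c,ω,f,v,g]:
  T: [ 0 -1 -1 -1 -1 -2]
  I: [ 1  0  0  0  0  0]
  L: [ 0  1  0  0  1  1]
Row reduction gives pivot columns i,c,ω; rank = 3
6 vars − rank 3 = 3 Π groups

3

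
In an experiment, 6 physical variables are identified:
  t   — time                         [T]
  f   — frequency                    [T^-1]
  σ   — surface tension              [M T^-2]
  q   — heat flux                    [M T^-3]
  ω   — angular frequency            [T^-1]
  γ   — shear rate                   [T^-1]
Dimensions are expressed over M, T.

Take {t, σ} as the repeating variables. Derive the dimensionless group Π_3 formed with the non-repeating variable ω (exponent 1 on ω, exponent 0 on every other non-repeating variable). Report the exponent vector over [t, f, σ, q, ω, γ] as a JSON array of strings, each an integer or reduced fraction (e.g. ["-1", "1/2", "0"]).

Write exponents as rows M,T / cols t,f,σ,q,ω,γ:
  M: [ 0  0  1  1  0  0]
  T: [ 1 -1 -2 -3 -1 -1]
Row reduction gives pivot columns t,σ; rank = 2
Pivot set = {t,σ}, free = {f,q,ω,γ}
RREF:
  r0: [   1   -1    0   -1   -1   -1]
  r1: [   0    0    1    1    0    0]
Fix exponent of ω at 1, f at 0, q at 0, γ at 0; solve each RREF row for its pivot's exponent:
  r0: exp(t) + (-1)·1 = 0 ⇒ exp(t) = 1
  r1: exp(σ) + (0)·1 = 0 ⇒ exp(σ) = 0
Π_3 = t · ω

["1", "0", "0", "0", "1", "0"]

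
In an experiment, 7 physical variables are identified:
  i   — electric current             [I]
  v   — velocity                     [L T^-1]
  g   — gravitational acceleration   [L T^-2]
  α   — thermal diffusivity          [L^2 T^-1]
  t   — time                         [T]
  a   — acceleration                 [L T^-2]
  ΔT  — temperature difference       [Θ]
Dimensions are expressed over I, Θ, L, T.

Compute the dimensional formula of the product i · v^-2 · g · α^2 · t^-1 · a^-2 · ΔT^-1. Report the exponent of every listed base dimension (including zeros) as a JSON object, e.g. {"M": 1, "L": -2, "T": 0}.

Dimensional matrix (I×Θ×L×T by i×v×g×α×t×a×ΔT):
  I: [ 1  0  0  0  0  0  0]
  Θ: [ 0  0  0  0  0  0  1]
  L: [ 0  1  1  2  0  1  0]
  T: [ 0 -1 -2 -1  1 -2  0]
  [I]: (1)·1+(-2)·0+(1)·0+(2)·0+(-1)·0+(-2)·0+(-1)·0 = 1
  [Θ]: (1)·0+(-2)·0+(1)·0+(2)·0+(-1)·0+(-2)·0+(-1)·1 = -1
  [L]: (1)·0+(-2)·1+(1)·1+(2)·2+(-1)·0+(-2)·1+(-1)·0 = 1
  [T]: (1)·0+(-2)·-1+(1)·-2+(2)·-1+(-1)·1+(-2)·-2+(-1)·0 = 1
⇒ I Θ^-1 L T

{"I": 1, "Θ": -1, "L": 1, "T": 1}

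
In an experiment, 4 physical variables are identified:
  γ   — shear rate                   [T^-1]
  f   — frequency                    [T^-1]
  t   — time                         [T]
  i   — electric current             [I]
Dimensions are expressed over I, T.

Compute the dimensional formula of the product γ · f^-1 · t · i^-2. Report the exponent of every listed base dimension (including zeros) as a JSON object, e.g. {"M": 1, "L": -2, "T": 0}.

Exponent matrix [I,T] × [γ,f,t,i]:
  I: [ 0  0  0  1]
  T: [-1 -1  1  0]
  [I]: (1)·0+(-1)·0+(1)·0+(-2)·1 = -2
  [T]: (1)·-1+(-1)·-1+(1)·1+(-2)·0 = 1
⇒ I^-2 T

{"I": -2, "T": 1}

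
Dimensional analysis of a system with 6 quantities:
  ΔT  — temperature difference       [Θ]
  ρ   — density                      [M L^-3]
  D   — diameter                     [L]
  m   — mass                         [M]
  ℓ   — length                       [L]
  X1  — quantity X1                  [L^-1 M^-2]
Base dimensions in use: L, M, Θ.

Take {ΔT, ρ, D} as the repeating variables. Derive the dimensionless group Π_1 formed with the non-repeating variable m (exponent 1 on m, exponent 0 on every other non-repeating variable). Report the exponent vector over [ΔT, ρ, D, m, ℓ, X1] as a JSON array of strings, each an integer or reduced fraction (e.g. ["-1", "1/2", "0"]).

["0", "-1", "-3", "1", "0", "0"]

Write exponents as rows L,M,Θ / cols ΔT,ρ,D,m,ℓ,X1:
  L: [ 0 -3  1  0  1 -1]
  M: [ 0  1  0  1  0 -2]
  Θ: [ 1  0  0  0  0  0]
Row reduction gives pivot columns ΔT,ρ,D; rank = 3
Pivot set = {ΔT,ρ,D}, free = {m,ℓ,X1}
RREF:
  r0: [   1    0    0    0    0    0]
  r1: [   0    1    0    1    0   -2]
  r2: [   0    0    1    3    1   -7]
Fix exponent of m at 1, ℓ at 0, X1 at 0; solve each RREF row for its pivot's exponent:
  r0: exp(ΔT) + (0)·1 = 0 ⇒ exp(ΔT) = 0
  r1: exp(ρ) + (1)·1 = 0 ⇒ exp(ρ) = -1
  r2: exp(D) + (3)·1 = 0 ⇒ exp(D) = -3
Π_1 = ρ^-1 · D^-3 · m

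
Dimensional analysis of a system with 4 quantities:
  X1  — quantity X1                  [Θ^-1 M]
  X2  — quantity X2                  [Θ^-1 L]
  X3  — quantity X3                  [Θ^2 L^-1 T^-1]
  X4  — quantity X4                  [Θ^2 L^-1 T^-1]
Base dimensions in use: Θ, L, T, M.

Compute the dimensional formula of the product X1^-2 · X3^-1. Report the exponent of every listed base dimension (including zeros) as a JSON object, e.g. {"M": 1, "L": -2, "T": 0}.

{"Θ": 0, "L": 1, "T": 1, "M": -2}

Write exponents as rows Θ,L,T,M / cols X1,X2,X3,X4:
  Θ: [-1 -1  2  2]
  L: [ 0  1 -1 -1]
  T: [ 0  0 -1 -1]
  M: [ 1  0  0  0]
  [Θ]: (-2)·-1+(-1)·2 = 0
  [L]: (-2)·0+(-1)·-1 = 1
  [T]: (-2)·0+(-1)·-1 = 1
  [M]: (-2)·1+(-1)·0 = -2
⇒ L T M^-2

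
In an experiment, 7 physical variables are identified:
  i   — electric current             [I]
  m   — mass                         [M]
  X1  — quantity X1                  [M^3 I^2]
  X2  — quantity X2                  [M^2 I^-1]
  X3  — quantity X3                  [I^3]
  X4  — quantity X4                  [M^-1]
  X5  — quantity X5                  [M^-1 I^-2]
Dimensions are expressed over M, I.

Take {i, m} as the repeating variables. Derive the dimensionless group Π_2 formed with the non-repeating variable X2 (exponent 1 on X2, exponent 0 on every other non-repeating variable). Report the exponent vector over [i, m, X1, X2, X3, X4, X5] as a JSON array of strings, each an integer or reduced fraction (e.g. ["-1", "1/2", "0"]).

Exponent matrix [M,I] × [i,m,X1,X2,X3,X4,X5]:
  M: [ 0  1  3  2  0 -1 -1]
  I: [ 1  0  2 -1  3  0 -2]
Echelon form has 2 nonzero rows (pivots: i,m)
Pivot set = {i,m}, free = {X1,X2,X3,X4,X5}
RREF:
  r0: [   1    0    2   -1    3    0   -2]
  r1: [   0    1    3    2    0   -1   -1]
Fix exponent of X2 at 1, X1 at 0, X3 at 0, X4 at 0, X5 at 0; solve each RREF row for its pivot's exponent:
  r0: exp(i) + (-1)·1 = 0 ⇒ exp(i) = 1
  r1: exp(m) + (2)·1 = 0 ⇒ exp(m) = -2
Π_2 = i · m^-2 · X2

["1", "-2", "0", "1", "0", "0", "0"]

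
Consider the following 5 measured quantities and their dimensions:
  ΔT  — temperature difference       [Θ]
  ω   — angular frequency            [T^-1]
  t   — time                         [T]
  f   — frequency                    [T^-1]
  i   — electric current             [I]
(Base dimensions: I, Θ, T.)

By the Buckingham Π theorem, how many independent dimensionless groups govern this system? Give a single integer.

Exponent matrix [I,Θ,T] × [ΔT,ω,t,f,i]:
  I: [ 0  0  0  0  1]
  Θ: [ 1  0  0  0  0]
  T: [ 0 -1  1 -1  0]
Row reduction gives pivot columns ΔT,ω,i; rank = 3
n=5, r=3 ⇒ 2 dimensionless groups

2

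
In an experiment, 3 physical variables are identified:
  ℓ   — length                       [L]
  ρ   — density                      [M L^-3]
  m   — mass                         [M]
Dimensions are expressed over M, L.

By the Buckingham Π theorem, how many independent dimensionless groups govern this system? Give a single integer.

Write exponents as rows M,L / cols ℓ,ρ,m:
  M: [ 0  1  1]
  L: [ 1 -3  0]
RREF → pivots at {ℓ,ρ} ⇒ r = 2
n=3, r=2 ⇒ 1 dimensionless group

1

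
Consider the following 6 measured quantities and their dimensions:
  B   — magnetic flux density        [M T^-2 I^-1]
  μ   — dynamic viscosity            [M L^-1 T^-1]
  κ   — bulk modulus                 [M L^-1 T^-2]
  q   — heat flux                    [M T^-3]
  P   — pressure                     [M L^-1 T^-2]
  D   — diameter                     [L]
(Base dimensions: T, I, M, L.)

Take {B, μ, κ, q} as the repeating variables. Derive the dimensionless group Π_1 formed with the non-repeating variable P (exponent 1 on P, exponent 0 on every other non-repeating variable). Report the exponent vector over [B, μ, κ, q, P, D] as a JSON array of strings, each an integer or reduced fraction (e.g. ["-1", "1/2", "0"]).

Exponent matrix [T,I,M,L] × [B,μ,κ,q,P,D]:
  T: [-2 -1 -2 -3 -2  0]
  I: [-1  0  0  0  0  0]
  M: [ 1  1  1  1  1  0]
  L: [ 0 -1 -1  0 -1  1]
RREF → pivots at {B,μ,κ,q} ⇒ r = 4
Repeat: B,μ,κ,q; free: P,D
RREF:
  r0: [   1    0    0    0    0    0]
  r1: [   0    1    0    0    0    1]
  r2: [   0    0    1    0    1   -2]
  r3: [   0    0    0    1    0    1]
Fix exponent of P at 1, D at 0; solve each RREF row for its pivot's exponent:
  r0: exp(B) + (0)·1 = 0 ⇒ exp(B) = 0
  r1: exp(μ) + (0)·1 = 0 ⇒ exp(μ) = 0
  r2: exp(κ) + (1)·1 = 0 ⇒ exp(κ) = -1
  r3: exp(q) + (0)·1 = 0 ⇒ exp(q) = 0
Π_1 = κ^-1 · P

["0", "0", "-1", "0", "1", "0"]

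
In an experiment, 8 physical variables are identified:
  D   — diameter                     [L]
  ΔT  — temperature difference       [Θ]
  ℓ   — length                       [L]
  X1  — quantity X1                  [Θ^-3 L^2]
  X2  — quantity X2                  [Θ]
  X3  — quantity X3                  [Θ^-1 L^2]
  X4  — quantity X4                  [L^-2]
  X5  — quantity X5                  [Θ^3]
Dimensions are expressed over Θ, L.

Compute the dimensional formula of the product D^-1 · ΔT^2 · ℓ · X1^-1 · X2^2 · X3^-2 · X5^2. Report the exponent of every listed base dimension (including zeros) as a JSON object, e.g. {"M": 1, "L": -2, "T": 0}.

{"Θ": 15, "L": -6}

Exponent matrix [Θ,L] × [D,ΔT,ℓ,X1,X2,X3,X4,X5]:
  Θ: [ 0  1  0 -3  1 -1  0  3]
  L: [ 1  0  1  2  0  2 -2  0]
  [Θ]: (-1)·0+(2)·1+(1)·0+(-1)·-3+(2)·1+(-2)·-1+(2)·3 = 15
  [L]: (-1)·1+(2)·0+(1)·1+(-1)·2+(2)·0+(-2)·2+(2)·0 = -6
⇒ Θ^15 L^-6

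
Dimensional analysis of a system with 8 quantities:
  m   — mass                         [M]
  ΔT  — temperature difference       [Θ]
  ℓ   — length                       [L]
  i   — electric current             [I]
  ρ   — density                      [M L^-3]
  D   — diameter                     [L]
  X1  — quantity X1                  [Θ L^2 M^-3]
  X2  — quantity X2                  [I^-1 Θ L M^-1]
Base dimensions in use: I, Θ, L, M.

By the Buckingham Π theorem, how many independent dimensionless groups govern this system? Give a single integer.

4

Dimensional matrix (I×Θ×L×M by m×ΔT×ℓ×i×ρ×D×X1×X2):
  I: [ 0  0  0  1  0  0  0 -1]
  Θ: [ 0  1  0  0  0  0  1  1]
  L: [ 0  0  1  0 -3  1  2  1]
  M: [ 1  0  0  0  1  0 -3 -1]
Echelon form has 4 nonzero rows (pivots: m,ΔT,ℓ,i)
Π count = n − r = 8 − 4 = 4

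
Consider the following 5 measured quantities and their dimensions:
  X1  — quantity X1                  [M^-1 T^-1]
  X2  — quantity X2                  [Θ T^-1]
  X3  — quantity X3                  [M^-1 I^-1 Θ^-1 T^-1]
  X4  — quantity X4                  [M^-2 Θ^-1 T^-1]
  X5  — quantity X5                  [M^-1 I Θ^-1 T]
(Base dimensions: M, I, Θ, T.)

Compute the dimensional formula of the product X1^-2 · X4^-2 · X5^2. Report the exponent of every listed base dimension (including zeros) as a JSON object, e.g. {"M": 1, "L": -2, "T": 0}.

{"M": 4, "I": 2, "Θ": 0, "T": 6}

Write exponents as rows M,I,Θ,T / cols X1,X2,X3,X4,X5:
  M: [-1  0 -1 -2 -1]
  I: [ 0  0 -1  0  1]
  Θ: [ 0  1 -1 -1 -1]
  T: [-1 -1 -1 -1  1]
  [M]: (-2)·-1+(-2)·-2+(2)·-1 = 4
  [I]: (-2)·0+(-2)·0+(2)·1 = 2
  [Θ]: (-2)·0+(-2)·-1+(2)·-1 = 0
  [T]: (-2)·-1+(-2)·-1+(2)·1 = 6
⇒ M^4 I^2 T^6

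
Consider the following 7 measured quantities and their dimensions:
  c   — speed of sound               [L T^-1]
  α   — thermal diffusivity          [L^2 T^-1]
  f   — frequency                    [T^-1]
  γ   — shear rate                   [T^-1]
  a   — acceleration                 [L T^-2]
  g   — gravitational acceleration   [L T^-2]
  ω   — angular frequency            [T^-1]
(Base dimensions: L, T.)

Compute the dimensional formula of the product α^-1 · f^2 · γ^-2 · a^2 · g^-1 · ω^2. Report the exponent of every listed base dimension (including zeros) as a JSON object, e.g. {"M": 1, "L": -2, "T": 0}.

Dimensional matrix (L×T by c×α×f×γ×a×g×ω):
  L: [ 1  2  0  0  1  1  0]
  T: [-1 -1 -1 -1 -2 -2 -1]
  [L]: (-1)·2+(2)·0+(-2)·0+(2)·1+(-1)·1+(2)·0 = -1
  [T]: (-1)·-1+(2)·-1+(-2)·-1+(2)·-2+(-1)·-2+(2)·-1 = -3
⇒ L^-1 T^-3

{"L": -1, "T": -3}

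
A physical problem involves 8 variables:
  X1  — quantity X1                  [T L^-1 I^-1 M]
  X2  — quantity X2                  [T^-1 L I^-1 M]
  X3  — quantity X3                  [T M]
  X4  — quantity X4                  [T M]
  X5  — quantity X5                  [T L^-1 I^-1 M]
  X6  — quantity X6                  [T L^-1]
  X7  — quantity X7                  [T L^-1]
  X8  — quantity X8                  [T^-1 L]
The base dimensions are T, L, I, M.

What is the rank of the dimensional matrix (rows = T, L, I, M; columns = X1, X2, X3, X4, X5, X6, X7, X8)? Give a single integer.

3

Write exponents as rows T,L,I,M / cols X1,X2,X3,X4,X5,X6,X7,X8:
  T: [ 1 -1  1  1  1  1  1 -1]
  L: [-1  1  0  0 -1 -1 -1  1]
  I: [-1 -1  0  0 -1  0  0  0]
  M: [ 1  1  1  1  1  0  0  0]
RREF → pivots at {X1,X2,X3} ⇒ r = 3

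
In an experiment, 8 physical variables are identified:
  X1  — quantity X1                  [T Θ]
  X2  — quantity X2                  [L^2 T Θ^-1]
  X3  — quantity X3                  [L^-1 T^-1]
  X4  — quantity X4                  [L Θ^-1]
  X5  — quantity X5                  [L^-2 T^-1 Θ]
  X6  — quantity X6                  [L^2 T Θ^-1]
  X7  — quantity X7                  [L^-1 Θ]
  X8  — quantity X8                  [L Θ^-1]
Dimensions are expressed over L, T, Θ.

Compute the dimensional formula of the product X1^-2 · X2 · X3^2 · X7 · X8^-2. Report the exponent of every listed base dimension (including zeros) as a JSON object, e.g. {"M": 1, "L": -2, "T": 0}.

{"L": -3, "T": -3, "Θ": 0}

Exponent matrix [L,T,Θ] × [X1,X2,X3,X4,X5,X6,X7,X8]:
  L: [ 0  2 -1  1 -2  2 -1  1]
  T: [ 1  1 -1  0 -1  1  0  0]
  Θ: [ 1 -1  0 -1  1 -1  1 -1]
  [L]: (-2)·0+(1)·2+(2)·-1+(1)·-1+(-2)·1 = -3
  [T]: (-2)·1+(1)·1+(2)·-1+(1)·0+(-2)·0 = -3
  [Θ]: (-2)·1+(1)·-1+(2)·0+(1)·1+(-2)·-1 = 0
⇒ L^-3 T^-3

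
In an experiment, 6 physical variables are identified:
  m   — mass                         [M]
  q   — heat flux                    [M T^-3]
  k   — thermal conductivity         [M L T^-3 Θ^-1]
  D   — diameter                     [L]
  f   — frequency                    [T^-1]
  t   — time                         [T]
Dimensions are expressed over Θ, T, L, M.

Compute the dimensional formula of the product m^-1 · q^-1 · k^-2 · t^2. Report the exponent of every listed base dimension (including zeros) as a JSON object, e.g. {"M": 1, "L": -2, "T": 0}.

Write exponents as rows Θ,T,L,M / cols m,q,k,D,f,t:
  Θ: [ 0  0 -1  0  0  0]
  T: [ 0 -3 -3  0 -1  1]
  L: [ 0  0  1  1  0  0]
  M: [ 1  1  1  0  0  0]
  [Θ]: (-1)·0+(-1)·0+(-2)·-1+(2)·0 = 2
  [T]: (-1)·0+(-1)·-3+(-2)·-3+(2)·1 = 11
  [L]: (-1)·0+(-1)·0+(-2)·1+(2)·0 = -2
  [M]: (-1)·1+(-1)·1+(-2)·1+(2)·0 = -4
⇒ Θ^2 T^11 L^-2 M^-4

{"Θ": 2, "T": 11, "L": -2, "M": -4}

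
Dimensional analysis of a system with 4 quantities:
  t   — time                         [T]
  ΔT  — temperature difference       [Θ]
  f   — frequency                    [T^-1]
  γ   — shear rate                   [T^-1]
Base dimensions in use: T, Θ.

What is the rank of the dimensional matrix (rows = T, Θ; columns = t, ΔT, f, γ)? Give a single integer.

Write exponents as rows T,Θ / cols t,ΔT,f,γ:
  T: [ 1  0 -1 -1]
  Θ: [ 0  1  0  0]
Echelon form has 2 nonzero rows (pivots: t,ΔT)

2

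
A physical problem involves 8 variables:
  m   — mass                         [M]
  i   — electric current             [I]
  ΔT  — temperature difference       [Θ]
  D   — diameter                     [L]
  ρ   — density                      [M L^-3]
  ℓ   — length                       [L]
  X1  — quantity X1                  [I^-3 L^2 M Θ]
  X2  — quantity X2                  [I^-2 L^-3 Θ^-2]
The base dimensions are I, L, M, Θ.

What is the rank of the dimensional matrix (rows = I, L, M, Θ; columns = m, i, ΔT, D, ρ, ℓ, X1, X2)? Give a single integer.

Write exponents as rows I,L,M,Θ / cols m,i,ΔT,D,ρ,ℓ,X1,X2:
  I: [ 0  1  0  0  0  0 -3 -2]
  L: [ 0  0  0  1 -3  1  2 -3]
  M: [ 1  0  0  0  1  0  1  0]
  Θ: [ 0  0  1  0  0  0  1 -2]
RREF → pivots at {m,i,ΔT,D} ⇒ r = 4

4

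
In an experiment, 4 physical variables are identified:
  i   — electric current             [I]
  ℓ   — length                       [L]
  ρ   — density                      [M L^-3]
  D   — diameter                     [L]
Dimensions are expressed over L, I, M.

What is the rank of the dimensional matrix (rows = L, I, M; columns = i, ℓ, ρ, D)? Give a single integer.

Exponent matrix [L,I,M] × [i,ℓ,ρ,D]:
  L: [ 0  1 -3  1]
  I: [ 1  0  0  0]
  M: [ 0  0  1  0]
Echelon form has 3 nonzero rows (pivots: i,ℓ,ρ)

3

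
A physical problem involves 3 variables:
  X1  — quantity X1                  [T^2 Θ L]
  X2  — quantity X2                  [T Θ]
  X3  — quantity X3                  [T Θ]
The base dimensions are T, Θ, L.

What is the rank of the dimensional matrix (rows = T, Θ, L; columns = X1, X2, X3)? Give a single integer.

Exponent matrix [T,Θ,L] × [X1,X2,X3]:
  T: [ 2  1  1]
  Θ: [ 1  1  1]
  L: [ 1  0  0]
Echelon form has 2 nonzero rows (pivots: X1,X2)

2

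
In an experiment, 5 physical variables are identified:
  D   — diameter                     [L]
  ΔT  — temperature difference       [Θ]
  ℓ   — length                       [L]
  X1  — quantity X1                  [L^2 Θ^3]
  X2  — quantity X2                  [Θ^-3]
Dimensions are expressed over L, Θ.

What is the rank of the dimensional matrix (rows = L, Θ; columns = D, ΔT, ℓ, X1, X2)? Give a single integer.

Dimensional matrix (L×Θ by D×ΔT×ℓ×X1×X2):
  L: [ 1  0  1  2  0]
  Θ: [ 0  1  0  3 -3]
Row reduction gives pivot columns D,ΔT; rank = 2

2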